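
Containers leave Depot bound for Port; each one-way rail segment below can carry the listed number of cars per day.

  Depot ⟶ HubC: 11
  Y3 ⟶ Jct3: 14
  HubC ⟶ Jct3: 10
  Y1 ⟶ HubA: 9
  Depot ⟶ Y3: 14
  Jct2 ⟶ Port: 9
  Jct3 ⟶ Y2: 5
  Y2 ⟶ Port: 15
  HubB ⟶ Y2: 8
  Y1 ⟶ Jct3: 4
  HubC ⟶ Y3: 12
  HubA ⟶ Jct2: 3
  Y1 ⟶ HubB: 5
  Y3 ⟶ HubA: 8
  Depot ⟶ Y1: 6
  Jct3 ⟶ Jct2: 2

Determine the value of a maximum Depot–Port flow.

15

Augment Depot→Y3→HubA→Jct2→Port: bottleneck 3, flow now 3.
Augment Depot→Y3→Jct3→Jct2→Port: bottleneck 2, flow now 5.
Augment Depot→Y3→Jct3→Y2→Port: bottleneck 5, flow now 10.
Augment Depot→Y1→HubB→Y2→Port: bottleneck 5, flow now 15.
No augmenting path remains; maximum flow = 15.
In the residual graph, reachable from Depot: {Depot, Y3, HubC, Y1, HubA, Jct3}.
Min-cut edges: Y1→HubB (5), HubA→Jct2 (3), Jct3→Jct2 (2), Jct3→Y2 (5); capacity 5 + 3 + 2 + 5 = 15.
This cut is saturated, so no flow can exceed 15.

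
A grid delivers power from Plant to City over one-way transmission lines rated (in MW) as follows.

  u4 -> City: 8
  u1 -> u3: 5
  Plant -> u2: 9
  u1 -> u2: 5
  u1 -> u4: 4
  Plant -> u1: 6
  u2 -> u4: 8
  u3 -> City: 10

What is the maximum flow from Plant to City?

Augment Plant→u1→u3→City: bottleneck 5, flow now 5.
Augment Plant→u1→u4→City: bottleneck 1, flow now 6.
Augment Plant→u2→u4→City: bottleneck 7, flow now 13.
No augmenting path remains; maximum flow = 13.
In the residual graph, reachable from Plant: {Plant, u1, u2, u4}.
Min-cut edges: u1→u3 (5), u4→City (8); capacity 5 + 8 = 13.
This cut is saturated, so no flow can exceed 13.

13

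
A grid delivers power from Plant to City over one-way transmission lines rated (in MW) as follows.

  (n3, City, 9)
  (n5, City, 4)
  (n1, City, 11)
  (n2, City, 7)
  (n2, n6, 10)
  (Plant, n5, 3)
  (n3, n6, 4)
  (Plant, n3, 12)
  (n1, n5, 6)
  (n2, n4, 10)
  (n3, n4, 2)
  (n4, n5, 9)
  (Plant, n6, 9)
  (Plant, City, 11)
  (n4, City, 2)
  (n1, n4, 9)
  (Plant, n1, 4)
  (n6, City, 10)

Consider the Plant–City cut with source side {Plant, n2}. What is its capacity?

66

Edges leaving {Plant, n2}: Plant→n1 (4), Plant→n3 (12), Plant→n5 (3), Plant→n6 (9), Plant→City (11), n2→n4 (10), n2→n6 (10), n2→City (7).
Cut capacity = 4 + 12 + 3 + 9 + 11 + 10 + 10 + 7 = 66.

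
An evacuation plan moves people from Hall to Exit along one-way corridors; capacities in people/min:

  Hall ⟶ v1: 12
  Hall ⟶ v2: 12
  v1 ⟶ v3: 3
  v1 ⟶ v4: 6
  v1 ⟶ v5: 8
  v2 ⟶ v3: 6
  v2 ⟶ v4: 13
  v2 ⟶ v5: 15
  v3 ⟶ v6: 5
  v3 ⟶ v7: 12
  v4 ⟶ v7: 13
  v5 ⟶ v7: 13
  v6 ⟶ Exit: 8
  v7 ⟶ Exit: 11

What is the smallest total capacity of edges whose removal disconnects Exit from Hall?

16

Augment Hall→v1→v3→v6→Exit: bottleneck 3, flow now 3.
Augment Hall→v1→v4→v7→Exit: bottleneck 6, flow now 9.
Augment Hall→v1→v5→v7→Exit: bottleneck 3, flow now 12.
Augment Hall→v2→v3→v6→Exit: bottleneck 2, flow now 14.
Augment Hall→v2→v3→v7→Exit: bottleneck 2, flow now 16.
No augmenting path remains; maximum flow = 16.
By max-flow min-cut, the minimum cut capacity equals the max flow.
In the residual graph, reachable from Hall: {Hall, v1, v2, v3, v4, v5, v7}.
Min-cut edges: v3→v6 (5), v7→Exit (11); capacity 5 + 11 = 16.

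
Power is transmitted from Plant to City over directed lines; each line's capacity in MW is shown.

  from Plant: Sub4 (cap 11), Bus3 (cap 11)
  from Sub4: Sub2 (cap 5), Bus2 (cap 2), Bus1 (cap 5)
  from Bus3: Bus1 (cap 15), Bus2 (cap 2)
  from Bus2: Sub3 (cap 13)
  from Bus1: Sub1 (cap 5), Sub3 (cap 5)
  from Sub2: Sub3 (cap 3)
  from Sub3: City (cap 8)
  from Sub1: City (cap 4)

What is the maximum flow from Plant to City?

Augment Plant→Sub4→Bus2→Sub3→City: bottleneck 2, flow now 2.
Augment Plant→Sub4→Bus1→Sub3→City: bottleneck 5, flow now 7.
Augment Plant→Sub4→Sub2→Sub3→City: bottleneck 1, flow now 8.
Augment Plant→Bus3→Bus1→Sub1→City: bottleneck 4, flow now 12.
No augmenting path remains; maximum flow = 12.
In the residual graph, reachable from Plant: {Plant, Sub4, Bus3, Bus2, Bus1, Sub2, Sub3, Sub1}.
Min-cut edges: Sub3→City (8), Sub1→City (4); capacity 8 + 4 = 12.
This cut is saturated, so no flow can exceed 12.

12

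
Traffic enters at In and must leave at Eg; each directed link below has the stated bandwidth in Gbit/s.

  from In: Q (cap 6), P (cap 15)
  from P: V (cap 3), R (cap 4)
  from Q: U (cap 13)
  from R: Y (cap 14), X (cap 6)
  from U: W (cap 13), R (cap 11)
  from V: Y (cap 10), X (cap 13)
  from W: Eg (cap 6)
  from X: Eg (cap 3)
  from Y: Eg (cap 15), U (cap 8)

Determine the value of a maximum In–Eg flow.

Augment In→P→R→X→Eg: bottleneck 3, flow now 3.
Augment In→P→R→Y→Eg: bottleneck 1, flow now 4.
Augment In→P→V→Y→Eg: bottleneck 3, flow now 7.
Augment In→Q→U→W→Eg: bottleneck 6, flow now 13.
No augmenting path remains; maximum flow = 13.
In the residual graph, reachable from In: {In, P}.
Min-cut edges: In→Q (6), P→R (4), P→V (3); capacity 6 + 4 + 3 = 13.
This cut is saturated, so no flow can exceed 13.

13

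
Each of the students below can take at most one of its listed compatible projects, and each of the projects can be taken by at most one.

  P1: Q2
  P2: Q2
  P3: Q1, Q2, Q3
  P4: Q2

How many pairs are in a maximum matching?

2

Unit-capacity flow: source→left, listed edges, right→sink; max matching = max flow.
Augmenting path P1→Q2 (+1); matched 1.
Augmenting path P3→Q1 (+1); matched 2.
No augmenting path remains; maximum matching = 2.
König certificate: {P3, Q2} is a vertex cover of size 2 (every listed pair touches it), so no matching can be larger.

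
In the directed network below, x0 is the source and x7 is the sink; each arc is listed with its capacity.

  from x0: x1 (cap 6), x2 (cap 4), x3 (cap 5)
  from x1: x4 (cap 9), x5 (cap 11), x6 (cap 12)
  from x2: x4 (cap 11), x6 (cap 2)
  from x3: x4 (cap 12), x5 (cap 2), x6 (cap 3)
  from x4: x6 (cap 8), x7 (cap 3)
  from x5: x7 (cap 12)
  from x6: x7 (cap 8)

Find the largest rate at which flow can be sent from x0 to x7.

Augment x0→x1→x4→x7: bottleneck 3, flow now 3.
Augment x0→x1→x5→x7: bottleneck 3, flow now 6.
Augment x0→x2→x6→x7: bottleneck 2, flow now 8.
Augment x0→x3→x5→x7: bottleneck 2, flow now 10.
Augment x0→x3→x6→x7: bottleneck 3, flow now 13.
Augment x0→x2→x4→x6→x7: bottleneck 2, flow now 15.
No augmenting path remains; maximum flow = 15.
In the residual graph, reachable from x0: {x0}.
Min-cut edges: x0→x1 (6), x0→x2 (4), x0→x3 (5); capacity 6 + 4 + 5 = 15.
This cut is saturated, so no flow can exceed 15.

15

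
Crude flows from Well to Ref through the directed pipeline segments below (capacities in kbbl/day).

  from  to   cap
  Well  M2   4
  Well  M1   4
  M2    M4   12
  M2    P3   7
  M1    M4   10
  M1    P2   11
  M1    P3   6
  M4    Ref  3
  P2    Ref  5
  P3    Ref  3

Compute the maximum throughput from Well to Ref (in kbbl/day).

8

Augment Well→M2→M4→Ref: bottleneck 3, flow now 3.
Augment Well→M2→P3→Ref: bottleneck 1, flow now 4.
Augment Well→M1→P2→Ref: bottleneck 4, flow now 8.
No augmenting path remains; maximum flow = 8.
In the residual graph, reachable from Well: {Well}.
Min-cut edges: Well→M2 (4), Well→M1 (4); capacity 4 + 4 = 8.
This cut is saturated, so no flow can exceed 8.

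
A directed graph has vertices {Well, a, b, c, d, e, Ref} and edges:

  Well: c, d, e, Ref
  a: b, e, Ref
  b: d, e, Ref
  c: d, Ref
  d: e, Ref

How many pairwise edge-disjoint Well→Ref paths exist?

3

Assign every edge capacity 1; by Menger, the answer equals the max flow.
Path Well→Ref (+1); total 1.
Path Well→c→Ref (+1); total 2.
Path Well→d→Ref (+1); total 3.
No residual Well→Ref path; max flow = 3.
Certifying cut of size 3: {Well→Ref, Well→c, Well→d}.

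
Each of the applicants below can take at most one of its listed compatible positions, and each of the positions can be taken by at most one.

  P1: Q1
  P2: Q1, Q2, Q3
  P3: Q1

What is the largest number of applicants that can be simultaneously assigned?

2

Unit-capacity flow: source→left, listed edges, right→sink; max matching = max flow.
Augmenting path P1→Q1 (+1); matched 1.
Augmenting path P2→Q2 (+1); matched 2.
No augmenting path remains; maximum matching = 2.
König certificate: {P2, Q1} is a vertex cover of size 2 (every listed pair touches it), so no matching can be larger.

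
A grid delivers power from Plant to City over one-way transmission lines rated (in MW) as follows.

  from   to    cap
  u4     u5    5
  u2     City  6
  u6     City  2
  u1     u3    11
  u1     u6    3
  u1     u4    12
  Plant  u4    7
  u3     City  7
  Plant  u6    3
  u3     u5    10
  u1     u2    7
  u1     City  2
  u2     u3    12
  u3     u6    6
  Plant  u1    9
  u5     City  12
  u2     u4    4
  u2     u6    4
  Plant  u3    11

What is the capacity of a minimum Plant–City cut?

27

Augment Plant→u1→City: bottleneck 2, flow now 2.
Augment Plant→u3→City: bottleneck 7, flow now 9.
Augment Plant→u6→City: bottleneck 2, flow now 11.
Augment Plant→u1→u2→City: bottleneck 6, flow now 17.
Augment Plant→u3→u5→City: bottleneck 4, flow now 21.
Augment Plant→u4→u5→City: bottleneck 5, flow now 26.
Augment Plant→u1→u3→u5→City: bottleneck 1, flow now 27.
No augmenting path remains; maximum flow = 27.
By max-flow min-cut, the minimum cut capacity equals the max flow.
In the residual graph, reachable from Plant: {Plant, u4, u6}.
Min-cut edges: Plant→u1 (9), Plant→u3 (11), u4→u5 (5), u6→City (2); capacity 9 + 11 + 5 + 2 = 27.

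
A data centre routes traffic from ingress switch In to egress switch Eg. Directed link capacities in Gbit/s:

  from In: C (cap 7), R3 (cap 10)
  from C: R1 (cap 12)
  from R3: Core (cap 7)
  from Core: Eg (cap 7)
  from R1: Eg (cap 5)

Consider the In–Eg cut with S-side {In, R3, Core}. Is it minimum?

No — its capacity is 14, but the minimum cut has capacity 12.

Given cut capacity: 7 + 7 = 14.
Augment In→C→R1→Eg: bottleneck 5, flow now 5.
Augment In→R3→Core→Eg: bottleneck 7, flow now 12.
No augmenting path remains; maximum flow = 12.
In the residual graph, reachable from In: {In, C, R3, R1}.
Min-cut edges: R3→Core (7), R1→Eg (5); capacity 7 + 5 = 12.
Cut capacity 14 exceeds the max flow 12, so it is not minimum.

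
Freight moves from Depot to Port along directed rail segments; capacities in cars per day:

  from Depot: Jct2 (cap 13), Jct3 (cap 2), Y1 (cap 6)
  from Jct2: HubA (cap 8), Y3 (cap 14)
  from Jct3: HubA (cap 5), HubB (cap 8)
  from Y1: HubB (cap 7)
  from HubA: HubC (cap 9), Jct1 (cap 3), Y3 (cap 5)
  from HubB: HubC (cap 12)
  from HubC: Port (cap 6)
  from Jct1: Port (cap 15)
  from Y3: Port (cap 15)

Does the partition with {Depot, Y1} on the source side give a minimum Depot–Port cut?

No — its capacity is 22, but the minimum cut has capacity 21.

Given cut capacity: 13 + 2 + 7 = 22.
Augment Depot→Jct2→Y3→Port: bottleneck 13, flow now 13.
Augment Depot→Jct3→HubA→HubC→Port: bottleneck 2, flow now 15.
Augment Depot→Y1→HubB→HubC→Port: bottleneck 4, flow now 19.
Augment Depot→Y1→HubB→HubC→HubA→Jct1→Port: bottleneck 2, flow now 21. (uses reverse residual edge)
No augmenting path remains; maximum flow = 21.
In the residual graph, reachable from Depot: {Depot}.
Min-cut edges: Depot→Jct2 (13), Depot→Jct3 (2), Depot→Y1 (6); capacity 13 + 2 + 6 = 21.
Cut capacity 22 exceeds the max flow 21, so it is not minimum.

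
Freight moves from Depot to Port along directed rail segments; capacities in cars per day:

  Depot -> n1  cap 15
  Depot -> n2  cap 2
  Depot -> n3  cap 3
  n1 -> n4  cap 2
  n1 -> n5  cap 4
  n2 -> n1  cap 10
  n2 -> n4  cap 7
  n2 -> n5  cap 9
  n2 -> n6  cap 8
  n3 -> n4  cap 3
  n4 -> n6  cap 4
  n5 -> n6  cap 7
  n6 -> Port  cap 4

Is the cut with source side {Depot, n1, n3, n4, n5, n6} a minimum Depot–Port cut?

No — its capacity is 6, but the minimum cut has capacity 4.

Given cut capacity: 2 + 4 = 6.
Augment Depot→n2→n6→Port: bottleneck 2, flow now 2.
Augment Depot→n1→n4→n6→Port: bottleneck 2, flow now 4.
No augmenting path remains; maximum flow = 4.
In the residual graph, reachable from Depot: {Depot, n1, n2, n3, n4, n5, n6}.
Min-cut edges: n6→Port (4); capacity 4 = 4.
Cut capacity 6 exceeds the max flow 4, so it is not minimum.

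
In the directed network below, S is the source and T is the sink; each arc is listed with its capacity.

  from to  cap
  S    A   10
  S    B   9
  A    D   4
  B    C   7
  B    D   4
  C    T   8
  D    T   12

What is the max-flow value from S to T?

Augment S→A→D→T: bottleneck 4, flow now 4.
Augment S→B→C→T: bottleneck 7, flow now 11.
Augment S→B→D→T: bottleneck 2, flow now 13.
No augmenting path remains; maximum flow = 13.
In the residual graph, reachable from S: {S, A}.
Min-cut edges: S→B (9), A→D (4); capacity 9 + 4 = 13.
This cut is saturated, so no flow can exceed 13.

13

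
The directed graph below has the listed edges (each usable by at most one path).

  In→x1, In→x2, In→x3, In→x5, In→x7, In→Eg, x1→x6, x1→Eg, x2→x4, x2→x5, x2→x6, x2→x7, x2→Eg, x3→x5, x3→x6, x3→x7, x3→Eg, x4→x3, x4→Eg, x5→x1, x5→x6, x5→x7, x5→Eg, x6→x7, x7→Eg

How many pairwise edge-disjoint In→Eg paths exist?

6

Assign every edge capacity 1; by Menger, the answer equals the max flow.
Path In→Eg (+1); total 1.
Path In→x1→Eg (+1); total 2.
Path In→x2→Eg (+1); total 3.
Path In→x3→Eg (+1); total 4.
Path In→x5→Eg (+1); total 5.
Path In→x7→Eg (+1); total 6.
No residual In→Eg path; max flow = 6.
Certifying cut of size 6: {In→Eg, In→x1, In→x2, In→x3, In→x5, In→x7}.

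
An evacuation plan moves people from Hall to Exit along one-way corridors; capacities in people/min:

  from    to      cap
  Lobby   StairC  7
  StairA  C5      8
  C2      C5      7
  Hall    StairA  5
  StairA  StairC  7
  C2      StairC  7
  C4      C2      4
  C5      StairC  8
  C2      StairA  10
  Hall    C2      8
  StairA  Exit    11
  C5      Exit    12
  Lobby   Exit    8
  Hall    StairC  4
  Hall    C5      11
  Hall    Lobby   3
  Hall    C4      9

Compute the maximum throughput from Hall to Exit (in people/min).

Augment Hall→Lobby→Exit: bottleneck 3, flow now 3.
Augment Hall→StairA→Exit: bottleneck 5, flow now 8.
Augment Hall→C5→Exit: bottleneck 11, flow now 19.
Augment Hall→C2→StairA→Exit: bottleneck 6, flow now 25.
Augment Hall→C2→C5→Exit: bottleneck 1, flow now 26.
No augmenting path remains; maximum flow = 26.
In the residual graph, reachable from Hall: {Hall, C4, C2, StairA, C5, StairC}.
Min-cut edges: Hall→Lobby (3), StairA→Exit (11), C5→Exit (12); capacity 3 + 11 + 12 = 26.
This cut is saturated, so no flow can exceed 26.

26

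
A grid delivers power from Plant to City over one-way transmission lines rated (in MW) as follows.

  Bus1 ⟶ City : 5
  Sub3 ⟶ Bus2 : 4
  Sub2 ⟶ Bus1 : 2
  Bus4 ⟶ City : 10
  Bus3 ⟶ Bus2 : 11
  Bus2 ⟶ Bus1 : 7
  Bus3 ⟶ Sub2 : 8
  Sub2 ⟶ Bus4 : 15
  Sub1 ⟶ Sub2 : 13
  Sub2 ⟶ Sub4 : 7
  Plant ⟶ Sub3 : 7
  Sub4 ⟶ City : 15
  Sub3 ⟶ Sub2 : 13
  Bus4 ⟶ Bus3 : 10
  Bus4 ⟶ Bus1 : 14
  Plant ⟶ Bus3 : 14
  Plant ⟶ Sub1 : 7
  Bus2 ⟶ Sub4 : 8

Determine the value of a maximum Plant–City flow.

28

Augment Plant→Bus3→Bus2→Sub4→City: bottleneck 8, flow now 8.
Augment Plant→Bus3→Bus2→Bus1→City: bottleneck 3, flow now 11.
Augment Plant→Bus3→Sub2→Bus4→City: bottleneck 3, flow now 14.
Augment Plant→Sub3→Bus2→Bus1→City: bottleneck 2, flow now 16.
Augment Plant→Sub3→Sub2→Bus4→City: bottleneck 5, flow now 21.
Augment Plant→Sub1→Sub2→Bus4→City: bottleneck 2, flow now 23.
Augment Plant→Sub1→Sub2→Sub4→City: bottleneck 5, flow now 28.
No augmenting path remains; maximum flow = 28.
In the residual graph, reachable from Plant: {Plant}.
Min-cut edges: Plant→Bus3 (14), Plant→Sub3 (7), Plant→Sub1 (7); capacity 14 + 7 + 7 = 28.
This cut is saturated, so no flow can exceed 28.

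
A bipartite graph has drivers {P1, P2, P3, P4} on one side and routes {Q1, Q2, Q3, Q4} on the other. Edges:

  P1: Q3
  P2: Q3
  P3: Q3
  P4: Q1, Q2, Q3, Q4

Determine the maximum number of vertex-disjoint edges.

2

Unit-capacity flow: source→left, listed edges, right→sink; max matching = max flow.
Augmenting path P1→Q3 (+1); matched 1.
Augmenting path P4→Q1 (+1); matched 2.
No augmenting path remains; maximum matching = 2.
König certificate: {P4, Q3} is a vertex cover of size 2 (every listed pair touches it), so no matching can be larger.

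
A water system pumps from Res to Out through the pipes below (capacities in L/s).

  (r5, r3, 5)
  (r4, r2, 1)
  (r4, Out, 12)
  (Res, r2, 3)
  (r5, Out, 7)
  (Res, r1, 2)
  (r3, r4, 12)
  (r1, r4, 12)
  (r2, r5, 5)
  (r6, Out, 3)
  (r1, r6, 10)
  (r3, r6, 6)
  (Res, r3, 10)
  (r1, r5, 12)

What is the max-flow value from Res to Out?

Augment Res→r1→r4→Out: bottleneck 2, flow now 2.
Augment Res→r2→r5→Out: bottleneck 3, flow now 5.
Augment Res→r3→r4→Out: bottleneck 10, flow now 15.
No augmenting path remains; maximum flow = 15.
In the residual graph, reachable from Res: {Res}.
Min-cut edges: Res→r1 (2), Res→r2 (3), Res→r3 (10); capacity 2 + 3 + 10 = 15.
This cut is saturated, so no flow can exceed 15.

15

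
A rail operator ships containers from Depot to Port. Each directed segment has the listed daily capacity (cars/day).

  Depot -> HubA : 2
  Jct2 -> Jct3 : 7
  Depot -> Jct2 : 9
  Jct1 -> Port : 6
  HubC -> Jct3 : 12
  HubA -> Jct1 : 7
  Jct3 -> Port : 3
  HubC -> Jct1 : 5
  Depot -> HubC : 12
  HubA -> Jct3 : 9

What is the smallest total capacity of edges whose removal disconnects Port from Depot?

9

Augment Depot→HubA→Jct3→Port: bottleneck 2, flow now 2.
Augment Depot→Jct2→Jct3→Port: bottleneck 1, flow now 3.
Augment Depot→HubC→Jct1→Port: bottleneck 5, flow now 8.
Augment Depot→Jct2→Jct3→HubA→Jct1→Port: bottleneck 1, flow now 9. (uses reverse residual edge)
No augmenting path remains; maximum flow = 9.
By max-flow min-cut, the minimum cut capacity equals the max flow.
In the residual graph, reachable from Depot: {Depot, HubA, Jct2, HubC, Jct3, Jct1}.
Min-cut edges: Jct3→Port (3), Jct1→Port (6); capacity 3 + 6 = 9.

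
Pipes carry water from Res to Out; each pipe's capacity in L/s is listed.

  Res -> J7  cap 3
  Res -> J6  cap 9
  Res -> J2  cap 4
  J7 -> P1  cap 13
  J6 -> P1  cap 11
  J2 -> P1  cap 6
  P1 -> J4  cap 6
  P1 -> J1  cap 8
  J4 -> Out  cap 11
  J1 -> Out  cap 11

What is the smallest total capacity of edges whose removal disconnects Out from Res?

14

Augment Res→J7→P1→J4→Out: bottleneck 3, flow now 3.
Augment Res→J6→P1→J4→Out: bottleneck 3, flow now 6.
Augment Res→J6→P1→J1→Out: bottleneck 6, flow now 12.
Augment Res→J2→P1→J1→Out: bottleneck 2, flow now 14.
No augmenting path remains; maximum flow = 14.
By max-flow min-cut, the minimum cut capacity equals the max flow.
In the residual graph, reachable from Res: {Res, J7, J6, J2, P1}.
Min-cut edges: P1→J4 (6), P1→J1 (8); capacity 6 + 8 = 14.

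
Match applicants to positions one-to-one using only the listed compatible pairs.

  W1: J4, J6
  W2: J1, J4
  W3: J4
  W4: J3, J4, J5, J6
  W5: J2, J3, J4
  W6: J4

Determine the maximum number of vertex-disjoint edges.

5

Unit-capacity flow: source→left, listed edges, right→sink; max matching = max flow.
Augmenting path W1→J4 (+1); matched 1.
Augmenting path W2→J1 (+1); matched 2.
Augmenting path W4→J3 (+1); matched 3.
Augmenting path W5→J2 (+1); matched 4.
Augmenting path W3→J4→W1→J6 (+1); matched 5.
No augmenting path remains; maximum matching = 5.
König certificate: {W1, W2, W4, W5, J4} is a vertex cover of size 5 (every listed pair touches it), so no matching can be larger.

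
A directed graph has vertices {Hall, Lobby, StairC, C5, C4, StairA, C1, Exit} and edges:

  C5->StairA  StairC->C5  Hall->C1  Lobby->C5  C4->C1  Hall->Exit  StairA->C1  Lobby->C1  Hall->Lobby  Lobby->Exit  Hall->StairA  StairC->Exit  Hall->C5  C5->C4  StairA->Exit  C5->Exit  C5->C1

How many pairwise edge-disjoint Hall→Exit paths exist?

4

Assign every edge capacity 1; by Menger, the answer equals the max flow.
Path Hall→Exit (+1); total 1.
Path Hall→Lobby→Exit (+1); total 2.
Path Hall→C5→Exit (+1); total 3.
Path Hall→StairA→Exit (+1); total 4.
No residual Hall→Exit path; max flow = 4.
Certifying cut of size 4: {Hall→C5, Hall→Exit, Hall→Lobby, Hall→StairA}.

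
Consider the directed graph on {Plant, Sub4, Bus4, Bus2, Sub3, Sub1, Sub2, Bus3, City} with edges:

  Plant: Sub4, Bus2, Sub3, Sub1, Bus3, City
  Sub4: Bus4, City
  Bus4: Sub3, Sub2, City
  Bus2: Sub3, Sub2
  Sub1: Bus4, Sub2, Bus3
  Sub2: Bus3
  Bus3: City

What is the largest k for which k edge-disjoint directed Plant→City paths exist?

Assign every edge capacity 1; by Menger, the answer equals the max flow.
Path Plant→City (+1); total 1.
Path Plant→Sub4→City (+1); total 2.
Path Plant→Bus3→City (+1); total 3.
Path Plant→Sub1→Bus4→City (+1); total 4.
No residual Plant→City path; max flow = 4.
Certifying cut of size 4: {Bus3→City, Plant→City, Plant→Sub1, Plant→Sub4}.

4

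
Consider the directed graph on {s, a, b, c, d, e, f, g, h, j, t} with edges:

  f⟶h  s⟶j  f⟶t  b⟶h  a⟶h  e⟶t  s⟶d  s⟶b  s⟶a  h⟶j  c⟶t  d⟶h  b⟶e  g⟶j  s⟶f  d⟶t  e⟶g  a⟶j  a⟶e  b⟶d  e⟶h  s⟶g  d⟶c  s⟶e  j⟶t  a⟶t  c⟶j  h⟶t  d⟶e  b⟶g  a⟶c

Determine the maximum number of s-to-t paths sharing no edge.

Assign every edge capacity 1; by Menger, the answer equals the max flow.
Path s→a→t (+1); total 1.
Path s→d→t (+1); total 2.
Path s→e→t (+1); total 3.
Path s→f→t (+1); total 4.
Path s→j→t (+1); total 5.
Path s→b→h→t (+1); total 6.
No residual s→t path; max flow = 6.
Certifying cut of size 6: {j→t, s→a, s→b, s→d, s→e, s→f}.

6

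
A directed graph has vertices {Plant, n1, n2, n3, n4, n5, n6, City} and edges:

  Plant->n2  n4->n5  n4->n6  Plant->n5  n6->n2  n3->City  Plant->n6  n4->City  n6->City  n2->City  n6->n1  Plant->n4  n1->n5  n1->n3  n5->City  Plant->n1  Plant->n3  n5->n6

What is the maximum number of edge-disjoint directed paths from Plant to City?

5

Assign every edge capacity 1; by Menger, the answer equals the max flow.
Path Plant→n2→City (+1); total 1.
Path Plant→n3→City (+1); total 2.
Path Plant→n4→City (+1); total 3.
Path Plant→n5→City (+1); total 4.
Path Plant→n6→City (+1); total 5.
No residual Plant→City path; max flow = 5.
Certifying cut of size 5: {Plant→n4, n2→City, n3→City, n5→City, n6→City}.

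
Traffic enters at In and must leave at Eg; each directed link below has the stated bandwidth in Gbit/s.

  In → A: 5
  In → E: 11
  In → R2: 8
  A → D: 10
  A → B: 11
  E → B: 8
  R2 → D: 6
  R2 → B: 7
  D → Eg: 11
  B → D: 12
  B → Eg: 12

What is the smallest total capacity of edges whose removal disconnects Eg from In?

21

Augment In→A→D→Eg: bottleneck 5, flow now 5.
Augment In→E→B→Eg: bottleneck 8, flow now 13.
Augment In→R2→D→Eg: bottleneck 6, flow now 19.
Augment In→R2→B→Eg: bottleneck 2, flow now 21.
No augmenting path remains; maximum flow = 21.
By max-flow min-cut, the minimum cut capacity equals the max flow.
In the residual graph, reachable from In: {In, E}.
Min-cut edges: In→A (5), In→R2 (8), E→B (8); capacity 5 + 8 + 8 = 21.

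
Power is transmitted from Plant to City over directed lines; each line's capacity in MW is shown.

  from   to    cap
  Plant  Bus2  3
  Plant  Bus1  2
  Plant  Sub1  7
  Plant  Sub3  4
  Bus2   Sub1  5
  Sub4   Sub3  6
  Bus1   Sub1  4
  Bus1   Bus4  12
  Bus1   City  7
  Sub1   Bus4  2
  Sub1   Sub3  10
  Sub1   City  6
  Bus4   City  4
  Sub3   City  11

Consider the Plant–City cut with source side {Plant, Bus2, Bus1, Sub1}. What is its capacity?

Edges leaving {Plant, Bus2, Bus1, Sub1}: Plant→Sub3 (4), Bus1→Bus4 (12), Bus1→City (7), Sub1→Bus4 (2), Sub1→Sub3 (10), Sub1→City (6).
Cut capacity = 4 + 12 + 7 + 2 + 10 + 6 = 41.

41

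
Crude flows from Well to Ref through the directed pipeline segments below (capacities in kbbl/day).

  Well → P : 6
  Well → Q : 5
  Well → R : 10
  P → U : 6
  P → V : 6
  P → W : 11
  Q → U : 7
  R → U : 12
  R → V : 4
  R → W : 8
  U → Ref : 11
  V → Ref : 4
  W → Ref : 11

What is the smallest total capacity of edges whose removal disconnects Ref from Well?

21

Augment Well→P→U→Ref: bottleneck 6, flow now 6.
Augment Well→Q→U→Ref: bottleneck 5, flow now 11.
Augment Well→R→V→Ref: bottleneck 4, flow now 15.
Augment Well→R→W→Ref: bottleneck 6, flow now 21.
No augmenting path remains; maximum flow = 21.
By max-flow min-cut, the minimum cut capacity equals the max flow.
In the residual graph, reachable from Well: {Well}.
Min-cut edges: Well→P (6), Well→Q (5), Well→R (10); capacity 6 + 5 + 10 = 21.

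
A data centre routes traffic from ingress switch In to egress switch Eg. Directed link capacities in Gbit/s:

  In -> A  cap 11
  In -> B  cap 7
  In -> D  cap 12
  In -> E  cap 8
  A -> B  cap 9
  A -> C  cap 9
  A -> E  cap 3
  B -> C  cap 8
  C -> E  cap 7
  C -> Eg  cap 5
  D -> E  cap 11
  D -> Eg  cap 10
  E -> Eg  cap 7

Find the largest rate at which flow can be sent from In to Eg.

22

Augment In→D→Eg: bottleneck 10, flow now 10.
Augment In→E→Eg: bottleneck 7, flow now 17.
Augment In→A→C→Eg: bottleneck 5, flow now 22.
No augmenting path remains; maximum flow = 22.
In the residual graph, reachable from In: {In, A, B, C, D, E}.
Min-cut edges: C→Eg (5), D→Eg (10), E→Eg (7); capacity 5 + 10 + 7 = 22.
This cut is saturated, so no flow can exceed 22.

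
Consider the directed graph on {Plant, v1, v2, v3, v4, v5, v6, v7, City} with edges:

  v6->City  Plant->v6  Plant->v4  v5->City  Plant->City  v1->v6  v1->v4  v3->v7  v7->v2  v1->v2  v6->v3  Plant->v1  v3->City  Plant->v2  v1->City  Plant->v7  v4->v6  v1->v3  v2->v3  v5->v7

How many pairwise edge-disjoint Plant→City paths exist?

4

Assign every edge capacity 1; by Menger, the answer equals the max flow.
Path Plant→City (+1); total 1.
Path Plant→v1→City (+1); total 2.
Path Plant→v6→City (+1); total 3.
Path Plant→v2→v3→City (+1); total 4.
No residual Plant→City path; max flow = 4.
Certifying cut of size 4: {Plant→City, Plant→v1, v3→City, v6→City}.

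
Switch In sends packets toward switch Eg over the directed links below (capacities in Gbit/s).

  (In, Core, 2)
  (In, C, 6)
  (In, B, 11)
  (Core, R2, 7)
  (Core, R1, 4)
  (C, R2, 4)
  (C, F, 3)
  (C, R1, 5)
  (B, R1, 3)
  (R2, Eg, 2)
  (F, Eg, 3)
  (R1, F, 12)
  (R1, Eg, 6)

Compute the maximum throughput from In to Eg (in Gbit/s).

11

Augment In→Core→R2→Eg: bottleneck 2, flow now 2.
Augment In→C→F→Eg: bottleneck 3, flow now 5.
Augment In→C→R1→Eg: bottleneck 3, flow now 8.
Augment In→B→R1→Eg: bottleneck 3, flow now 11.
No augmenting path remains; maximum flow = 11.
In the residual graph, reachable from In: {In, B}.
Min-cut edges: In→Core (2), In→C (6), B→R1 (3); capacity 2 + 6 + 3 = 11.
This cut is saturated, so no flow can exceed 11.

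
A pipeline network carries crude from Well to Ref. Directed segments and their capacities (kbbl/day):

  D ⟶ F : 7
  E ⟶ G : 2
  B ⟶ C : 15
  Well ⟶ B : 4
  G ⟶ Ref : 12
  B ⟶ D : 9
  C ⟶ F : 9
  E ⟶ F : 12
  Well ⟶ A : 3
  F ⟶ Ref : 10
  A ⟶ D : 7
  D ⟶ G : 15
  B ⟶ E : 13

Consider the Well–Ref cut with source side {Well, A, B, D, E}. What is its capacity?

Edges leaving {Well, A, B, D, E}: B→C (15), D→F (7), D→G (15), E→F (12), E→G (2).
Cut capacity = 15 + 7 + 15 + 12 + 2 = 51.

51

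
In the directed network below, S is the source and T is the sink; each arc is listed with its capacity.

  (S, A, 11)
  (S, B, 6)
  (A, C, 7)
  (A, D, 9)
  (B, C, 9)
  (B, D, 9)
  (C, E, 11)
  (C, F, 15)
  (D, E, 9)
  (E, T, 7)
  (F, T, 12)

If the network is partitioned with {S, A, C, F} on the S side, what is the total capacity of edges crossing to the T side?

Edges leaving {S, A, C, F}: S→B (6), A→D (9), C→E (11), F→T (12).
Cut capacity = 6 + 9 + 11 + 12 = 38.

38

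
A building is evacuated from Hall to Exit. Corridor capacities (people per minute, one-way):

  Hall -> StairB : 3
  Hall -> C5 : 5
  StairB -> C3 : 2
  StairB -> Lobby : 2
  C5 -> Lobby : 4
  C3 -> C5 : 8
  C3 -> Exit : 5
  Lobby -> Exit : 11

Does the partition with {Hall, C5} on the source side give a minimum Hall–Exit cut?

Given cut capacity: 3 + 4 = 7.
Augment Hall→StairB→C3→Exit: bottleneck 2, flow now 2.
Augment Hall→StairB→Lobby→Exit: bottleneck 1, flow now 3.
Augment Hall→C5→Lobby→Exit: bottleneck 4, flow now 7.
No augmenting path remains; maximum flow = 7.
Cut capacity 7 equals the max flow, so it is a minimum cut.

Yes — it is a minimum cut (capacity 7).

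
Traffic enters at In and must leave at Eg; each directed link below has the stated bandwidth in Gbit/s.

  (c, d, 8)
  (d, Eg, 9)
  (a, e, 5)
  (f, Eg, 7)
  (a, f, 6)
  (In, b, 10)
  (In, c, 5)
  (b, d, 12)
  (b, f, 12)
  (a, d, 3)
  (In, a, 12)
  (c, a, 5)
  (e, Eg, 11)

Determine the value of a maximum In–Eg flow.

21

Augment In→a→d→Eg: bottleneck 3, flow now 3.
Augment In→a→e→Eg: bottleneck 5, flow now 8.
Augment In→a→f→Eg: bottleneck 4, flow now 12.
Augment In→b→d→Eg: bottleneck 6, flow now 18.
Augment In→b→f→Eg: bottleneck 3, flow now 21.
No augmenting path remains; maximum flow = 21.
In the residual graph, reachable from In: {In, a, b, c, d, f}.
Min-cut edges: a→e (5), d→Eg (9), f→Eg (7); capacity 5 + 9 + 7 = 21.
This cut is saturated, so no flow can exceed 21.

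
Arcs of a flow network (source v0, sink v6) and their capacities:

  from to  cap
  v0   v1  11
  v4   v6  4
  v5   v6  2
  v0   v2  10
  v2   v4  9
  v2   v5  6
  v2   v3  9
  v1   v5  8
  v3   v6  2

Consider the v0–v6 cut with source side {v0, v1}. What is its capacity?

Edges leaving {v0, v1}: v0→v2 (10), v1→v5 (8).
Cut capacity = 10 + 8 = 18.

18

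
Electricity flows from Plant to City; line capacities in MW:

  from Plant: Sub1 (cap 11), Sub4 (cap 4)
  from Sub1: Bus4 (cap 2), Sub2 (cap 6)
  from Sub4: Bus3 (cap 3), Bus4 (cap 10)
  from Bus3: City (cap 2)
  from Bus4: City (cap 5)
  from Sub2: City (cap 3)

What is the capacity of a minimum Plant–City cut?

9

Augment Plant→Sub1→Bus4→City: bottleneck 2, flow now 2.
Augment Plant→Sub1→Sub2→City: bottleneck 3, flow now 5.
Augment Plant→Sub4→Bus3→City: bottleneck 2, flow now 7.
Augment Plant→Sub4→Bus4→City: bottleneck 2, flow now 9.
No augmenting path remains; maximum flow = 9.
By max-flow min-cut, the minimum cut capacity equals the max flow.
In the residual graph, reachable from Plant: {Plant, Sub1, Sub2}.
Min-cut edges: Plant→Sub4 (4), Sub1→Bus4 (2), Sub2→City (3); capacity 4 + 2 + 3 = 9.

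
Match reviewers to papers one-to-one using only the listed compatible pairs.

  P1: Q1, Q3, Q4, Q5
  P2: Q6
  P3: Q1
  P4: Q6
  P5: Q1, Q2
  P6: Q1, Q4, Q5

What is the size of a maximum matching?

Unit-capacity flow: source→left, listed edges, right→sink; max matching = max flow.
Augmenting path P1→Q1 (+1); matched 1.
Augmenting path P2→Q6 (+1); matched 2.
Augmenting path P5→Q2 (+1); matched 3.
Augmenting path P6→Q4 (+1); matched 4.
Augmenting path P3→Q1→P1→Q3 (+1); matched 5.
No augmenting path remains; maximum matching = 5.
König certificate: {P1, P3, P5, P6, Q6} is a vertex cover of size 5 (every listed pair touches it), so no matching can be larger.

5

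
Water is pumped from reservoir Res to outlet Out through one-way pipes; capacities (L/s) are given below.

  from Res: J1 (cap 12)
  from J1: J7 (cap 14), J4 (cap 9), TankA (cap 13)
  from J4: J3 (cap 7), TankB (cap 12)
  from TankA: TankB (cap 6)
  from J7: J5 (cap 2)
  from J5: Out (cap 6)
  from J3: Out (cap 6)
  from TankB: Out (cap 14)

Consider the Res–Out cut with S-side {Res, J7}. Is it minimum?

No — its capacity is 14, but the minimum cut has capacity 12.

Given cut capacity: 12 + 2 = 14.
Augment Res→J1→J4→J3→Out: bottleneck 6, flow now 6.
Augment Res→J1→J4→TankB→Out: bottleneck 3, flow now 9.
Augment Res→J1→TankA→TankB→Out: bottleneck 3, flow now 12.
No augmenting path remains; maximum flow = 12.
In the residual graph, reachable from Res: {Res}.
Min-cut edges: Res→J1 (12); capacity 12 = 12.
Cut capacity 14 exceeds the max flow 12, so it is not minimum.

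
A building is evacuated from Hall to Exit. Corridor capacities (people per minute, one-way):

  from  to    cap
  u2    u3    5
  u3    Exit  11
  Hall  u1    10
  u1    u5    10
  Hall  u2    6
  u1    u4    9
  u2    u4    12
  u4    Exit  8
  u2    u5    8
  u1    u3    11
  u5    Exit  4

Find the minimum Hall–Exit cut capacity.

16

Augment Hall→u1→u3→Exit: bottleneck 10, flow now 10.
Augment Hall→u2→u3→Exit: bottleneck 1, flow now 11.
Augment Hall→u2→u4→Exit: bottleneck 5, flow now 16.
No augmenting path remains; maximum flow = 16.
By max-flow min-cut, the minimum cut capacity equals the max flow.
In the residual graph, reachable from Hall: {Hall}.
Min-cut edges: Hall→u1 (10), Hall→u2 (6); capacity 10 + 6 = 16.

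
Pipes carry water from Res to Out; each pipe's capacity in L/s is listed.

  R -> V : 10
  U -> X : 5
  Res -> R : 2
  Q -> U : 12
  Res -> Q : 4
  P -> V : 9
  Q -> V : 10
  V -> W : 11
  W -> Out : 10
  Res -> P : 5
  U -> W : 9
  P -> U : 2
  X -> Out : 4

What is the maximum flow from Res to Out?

11

Augment Res→P→U→W→Out: bottleneck 2, flow now 2.
Augment Res→P→V→W→Out: bottleneck 3, flow now 5.
Augment Res→Q→U→W→Out: bottleneck 4, flow now 9.
Augment Res→R→V→W→Out: bottleneck 1, flow now 10.
Augment Res→R→V→W→U→X→Out: bottleneck 1, flow now 11. (uses reverse residual edge)
No augmenting path remains; maximum flow = 11.
In the residual graph, reachable from Res: {Res}.
Min-cut edges: Res→P (5), Res→Q (4), Res→R (2); capacity 5 + 4 + 2 = 11.
This cut is saturated, so no flow can exceed 11.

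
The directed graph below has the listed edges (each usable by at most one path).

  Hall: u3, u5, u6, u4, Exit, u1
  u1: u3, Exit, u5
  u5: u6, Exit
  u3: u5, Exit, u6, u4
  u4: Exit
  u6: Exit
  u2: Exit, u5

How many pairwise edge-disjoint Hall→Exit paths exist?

6

Assign every edge capacity 1; by Menger, the answer equals the max flow.
Path Hall→Exit (+1); total 1.
Path Hall→u1→Exit (+1); total 2.
Path Hall→u3→Exit (+1); total 3.
Path Hall→u4→Exit (+1); total 4.
Path Hall→u5→Exit (+1); total 5.
Path Hall→u6→Exit (+1); total 6.
No residual Hall→Exit path; max flow = 6.
Certifying cut of size 6: {Hall→Exit, Hall→u1, Hall→u3, Hall→u4, Hall→u5, Hall→u6}.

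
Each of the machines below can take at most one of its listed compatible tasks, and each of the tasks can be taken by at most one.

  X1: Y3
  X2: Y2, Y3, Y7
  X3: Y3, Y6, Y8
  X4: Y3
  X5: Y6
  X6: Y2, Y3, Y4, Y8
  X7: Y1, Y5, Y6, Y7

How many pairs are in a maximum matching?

Unit-capacity flow: source→left, listed edges, right→sink; max matching = max flow.
Augmenting path X1→Y3 (+1); matched 1.
Augmenting path X2→Y2 (+1); matched 2.
Augmenting path X3→Y6 (+1); matched 3.
Augmenting path X6→Y4 (+1); matched 4.
Augmenting path X7→Y1 (+1); matched 5.
Augmenting path X5→Y6→X3→Y8 (+1); matched 6.
No augmenting path remains; maximum matching = 6.
König certificate: {X2, X3, X5, X6, X7, Y3} is a vertex cover of size 6 (every listed pair touches it), so no matching can be larger.

6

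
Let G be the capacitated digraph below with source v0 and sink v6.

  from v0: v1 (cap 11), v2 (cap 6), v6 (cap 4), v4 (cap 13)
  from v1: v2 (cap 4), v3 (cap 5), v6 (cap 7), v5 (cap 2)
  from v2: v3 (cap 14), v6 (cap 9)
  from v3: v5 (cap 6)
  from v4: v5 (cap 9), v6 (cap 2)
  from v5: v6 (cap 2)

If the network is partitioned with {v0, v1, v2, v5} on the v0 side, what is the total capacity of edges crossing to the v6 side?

54

Edges leaving {v0, v1, v2, v5}: v0→v4 (13), v0→v6 (4), v1→v3 (5), v1→v6 (7), v2→v3 (14), v2→v6 (9), v5→v6 (2).
Cut capacity = 13 + 4 + 5 + 7 + 14 + 9 + 2 = 54.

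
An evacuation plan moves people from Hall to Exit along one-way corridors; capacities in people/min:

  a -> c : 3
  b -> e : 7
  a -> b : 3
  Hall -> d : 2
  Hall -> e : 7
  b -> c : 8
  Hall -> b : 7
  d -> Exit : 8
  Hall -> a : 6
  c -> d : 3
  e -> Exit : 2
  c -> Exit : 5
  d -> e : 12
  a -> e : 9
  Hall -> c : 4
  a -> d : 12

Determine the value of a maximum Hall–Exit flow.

Augment Hall→c→Exit: bottleneck 4, flow now 4.
Augment Hall→d→Exit: bottleneck 2, flow now 6.
Augment Hall→e→Exit: bottleneck 2, flow now 8.
Augment Hall→a→c→Exit: bottleneck 1, flow now 9.
Augment Hall→a→d→Exit: bottleneck 5, flow now 14.
Augment Hall→b→c→d→Exit: bottleneck 1, flow now 15.
No augmenting path remains; maximum flow = 15.
In the residual graph, reachable from Hall: {Hall, a, b, c, d, e}.
Min-cut edges: c→Exit (5), d→Exit (8), e→Exit (2); capacity 5 + 8 + 2 = 15.
This cut is saturated, so no flow can exceed 15.

15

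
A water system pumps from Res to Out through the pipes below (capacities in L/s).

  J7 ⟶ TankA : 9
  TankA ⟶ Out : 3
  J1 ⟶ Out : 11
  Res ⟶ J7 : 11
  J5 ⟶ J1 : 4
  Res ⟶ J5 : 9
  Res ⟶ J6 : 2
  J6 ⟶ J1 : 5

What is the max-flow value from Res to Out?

9

Augment Res→J6→J1→Out: bottleneck 2, flow now 2.
Augment Res→J7→TankA→Out: bottleneck 3, flow now 5.
Augment Res→J5→J1→Out: bottleneck 4, flow now 9.
No augmenting path remains; maximum flow = 9.
In the residual graph, reachable from Res: {Res, J7, J5, TankA}.
Min-cut edges: Res→J6 (2), J5→J1 (4), TankA→Out (3); capacity 2 + 4 + 3 = 9.
This cut is saturated, so no flow can exceed 9.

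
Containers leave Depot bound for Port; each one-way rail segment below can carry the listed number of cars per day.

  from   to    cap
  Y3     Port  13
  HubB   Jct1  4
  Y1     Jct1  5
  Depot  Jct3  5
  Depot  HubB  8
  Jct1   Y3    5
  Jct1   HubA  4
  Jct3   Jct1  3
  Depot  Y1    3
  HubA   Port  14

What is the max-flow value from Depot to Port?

Augment Depot→Jct3→Jct1→HubA→Port: bottleneck 3, flow now 3.
Augment Depot→HubB→Jct1→HubA→Port: bottleneck 1, flow now 4.
Augment Depot→HubB→Jct1→Y3→Port: bottleneck 3, flow now 7.
Augment Depot→Y1→Jct1→Y3→Port: bottleneck 2, flow now 9.
No augmenting path remains; maximum flow = 9.
In the residual graph, reachable from Depot: {Depot, Jct3, HubB, Y1, Jct1}.
Min-cut edges: Jct1→HubA (4), Jct1→Y3 (5); capacity 4 + 5 = 9.
This cut is saturated, so no flow can exceed 9.

9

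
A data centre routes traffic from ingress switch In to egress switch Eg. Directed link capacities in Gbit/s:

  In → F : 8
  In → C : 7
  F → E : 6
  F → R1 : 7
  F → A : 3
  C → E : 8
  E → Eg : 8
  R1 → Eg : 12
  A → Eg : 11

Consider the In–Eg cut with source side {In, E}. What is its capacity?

Edges leaving {In, E}: In→F (8), In→C (7), E→Eg (8).
Cut capacity = 8 + 7 + 8 = 23.

23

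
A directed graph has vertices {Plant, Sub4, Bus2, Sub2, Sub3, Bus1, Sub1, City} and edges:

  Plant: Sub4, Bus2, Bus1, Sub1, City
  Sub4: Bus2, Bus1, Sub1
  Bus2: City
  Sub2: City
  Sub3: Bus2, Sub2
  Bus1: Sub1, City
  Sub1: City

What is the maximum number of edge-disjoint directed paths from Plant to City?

4

Assign every edge capacity 1; by Menger, the answer equals the max flow.
Path Plant→City (+1); total 1.
Path Plant→Bus2→City (+1); total 2.
Path Plant→Bus1→City (+1); total 3.
Path Plant→Sub1→City (+1); total 4.
No residual Plant→City path; max flow = 4.
Certifying cut of size 4: {Bus1→City, Bus2→City, Plant→City, Sub1→City}.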